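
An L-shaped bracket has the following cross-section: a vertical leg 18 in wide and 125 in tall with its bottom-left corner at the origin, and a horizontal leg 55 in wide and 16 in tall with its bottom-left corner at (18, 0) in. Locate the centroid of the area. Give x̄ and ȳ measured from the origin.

Part | A | x̄ᵢ | ȳᵢ | A·x̄ᵢ | A·ȳᵢ
vertical leg | 2250.00 | 9.00 | 62.50 | 20250.00 | 140625.00
horizontal leg | 880.00 | 45.50 | 8.00 | 40040.00 | 7040.00
Σ | 3130.00 |  |  | 60290.00 | 147665.00
x̄ = 60290.00 / 3130.00 = 19.26 in
ȳ = 147665.00 / 3130.00 = 47.18 in

x̄ = 19.26 in, ȳ = 47.18 in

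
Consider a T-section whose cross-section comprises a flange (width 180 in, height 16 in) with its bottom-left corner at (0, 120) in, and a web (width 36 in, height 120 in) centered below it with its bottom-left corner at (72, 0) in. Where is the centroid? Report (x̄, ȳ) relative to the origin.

web: A = 36 × 120 = 4320.00, centroid at (90.00, 60.00).
flange: A = 180 × 16 = 2880.00, centroid at (90.00, 128.00).
ΣA = 7200.00 in²
ΣAx̄ = (4320.00)(90.00) + (2880.00)(90.00) = 648000.00 in³
ΣAȳ = (4320.00)(60.00) + (2880.00)(128.00) = 627840.00 in³
x̄ = 648000.00 / 7200.00 = 90.00 in
ȳ = 627840.00 / 7200.00 = 87.20 in

x̄ = 90.00 in, ȳ = 87.20 in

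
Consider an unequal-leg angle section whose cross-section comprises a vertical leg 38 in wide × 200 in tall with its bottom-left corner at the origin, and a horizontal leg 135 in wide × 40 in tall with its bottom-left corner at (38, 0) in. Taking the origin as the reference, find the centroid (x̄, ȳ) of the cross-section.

x̄ = 54.93 in, ȳ = 66.77 in

vertical leg: A = 38 × 200 = 7600.00, centroid at (19.00, 100.00).
horizontal leg: A = 135 × 40 = 5400.00, centroid at (105.50, 20.00).
ΣA = 13000.00 in², ΣAx̄ = 714100.00 in³, ΣAȳ = 868000.00 in³.
x̄ = 714100.00/13000.00 = 54.93 in; ȳ = 868000.00/13000.00 = 66.77 in.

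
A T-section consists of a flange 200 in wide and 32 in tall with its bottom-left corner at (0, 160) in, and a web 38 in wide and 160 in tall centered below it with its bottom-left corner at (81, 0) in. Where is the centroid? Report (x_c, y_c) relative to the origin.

x_c = 100.00 in, y_c = 129.23 in

Part | A | x̄ᵢ | ȳᵢ | A·x̄ᵢ | A·ȳᵢ
web | 6080.00 | 100.00 | 80.00 | 608000.00 | 486400.00
flange | 6400.00 | 100.00 | 176.00 | 640000.00 | 1126400.00
Σ | 12480.00 |  |  | 1248000.00 | 1612800.00
x_c = 1248000.00 / 12480.00 = 100.00 in
y_c = 1612800.00 / 12480.00 = 129.23 in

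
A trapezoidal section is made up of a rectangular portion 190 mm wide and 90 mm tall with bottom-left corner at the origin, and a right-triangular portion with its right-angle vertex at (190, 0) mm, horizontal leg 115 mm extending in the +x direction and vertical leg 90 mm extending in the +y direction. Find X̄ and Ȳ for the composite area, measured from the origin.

Part | A | x̄ᵢ | ȳᵢ | A·x̄ᵢ | A·ȳᵢ
rectangular portion | 17100.00 | 95.00 | 45.00 | 1624500.00 | 769500.00
triangular portion | 5175.00 | 228.33 | 30.00 | 1181625.00 | 155250.00
Σ | 22275.00 |  |  | 2806125.00 | 924750.00
X̄ = 2806125.00 / 22275.00 = 125.98 mm
Ȳ = 924750.00 / 22275.00 = 41.52 mm

X̄ = 125.98 mm, Ȳ = 41.52 mm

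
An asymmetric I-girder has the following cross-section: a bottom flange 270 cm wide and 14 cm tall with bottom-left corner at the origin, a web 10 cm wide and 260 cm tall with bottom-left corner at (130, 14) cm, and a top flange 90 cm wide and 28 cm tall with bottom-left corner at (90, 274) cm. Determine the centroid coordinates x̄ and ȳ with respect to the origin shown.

bottom flange: A = 270 × 14 = 3780.00, centroid at (135.00, 7.00).
web: A = 10 × 260 = 2600.00, centroid at (135.00, 144.00).
top flange: A = 90 × 28 = 2520.00, centroid at (135.00, 288.00).
ΣA = 8900.00 cm², ΣAx̄ = 1201500.00 cm³, ΣAȳ = 1126620.00 cm³.
x̄ = 1201500.00/8900.00 = 135.00 cm; ȳ = 1126620.00/8900.00 = 126.59 cm.

x̄ = 135.00 cm, ȳ = 126.59 cm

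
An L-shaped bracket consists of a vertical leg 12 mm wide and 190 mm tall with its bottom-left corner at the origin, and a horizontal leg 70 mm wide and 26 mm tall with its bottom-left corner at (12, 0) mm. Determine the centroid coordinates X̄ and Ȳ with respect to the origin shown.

vertical leg: A = 12 × 190 = 2280.00, centroid at (6.00, 95.00).
horizontal leg: A = 70 × 26 = 1820.00, centroid at (47.00, 13.00).
ΣA = 4100.00 mm², ΣAX̄ = 99220.00 mm³, ΣAȲ = 240260.00 mm³.
X̄ = 99220.00/4100.00 = 24.20 mm; Ȳ = 240260.00/4100.00 = 58.60 mm.

X̄ = 24.20 mm, Ȳ = 58.60 mm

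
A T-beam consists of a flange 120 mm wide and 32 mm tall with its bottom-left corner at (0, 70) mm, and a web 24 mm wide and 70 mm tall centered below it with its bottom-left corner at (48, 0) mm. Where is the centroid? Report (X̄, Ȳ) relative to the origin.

web: A = 24 × 70 = 1680.00, centroid at (60.00, 35.00).
flange: A = 120 × 32 = 3840.00, centroid at (60.00, 86.00).
ΣA = 5520.00 mm², ΣAX̄ = 331200.00 mm³, ΣAȲ = 389040.00 mm³.
X̄ = 331200.00/5520.00 = 60.00 mm; Ȳ = 389040.00/5520.00 = 70.48 mm.

X̄ = 60.00 mm, Ȳ = 70.48 mm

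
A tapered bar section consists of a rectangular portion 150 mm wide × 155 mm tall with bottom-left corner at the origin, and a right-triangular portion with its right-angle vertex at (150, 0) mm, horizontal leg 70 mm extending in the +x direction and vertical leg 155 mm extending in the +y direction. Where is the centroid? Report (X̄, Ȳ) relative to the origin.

rectangular portion: A = 150 × 155 = 23250.00, centroid at (75.00, 77.50).
triangular portion: A = ½·70·155 = 5425.00, centroid at (173.33, 51.67).
ΣA = 28675.00 mm²
ΣAX̄ = (23250.00)(75.00) + (5425.00)(173.33) = 2684083.33 mm³
ΣAȲ = (23250.00)(77.50) + (5425.00)(51.67) = 2082166.67 mm³
X̄ = 2684083.33 / 28675.00 = 93.60 mm
Ȳ = 2082166.67 / 28675.00 = 72.61 mm

X̄ = 93.60 mm, Ȳ = 72.61 mm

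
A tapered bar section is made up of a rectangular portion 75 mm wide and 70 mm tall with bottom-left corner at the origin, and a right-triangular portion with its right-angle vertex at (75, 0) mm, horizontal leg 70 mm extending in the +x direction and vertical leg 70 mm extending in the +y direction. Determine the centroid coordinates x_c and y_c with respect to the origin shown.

x_c = 56.86 mm, y_c = 31.29 mm

rectangular portion: A = 75 × 70 = 5250.00, centroid at (37.50, 35.00).
triangular portion: A = ½·70·70 = 2450.00, centroid at (98.33, 23.33).
ΣA = 7700.00 mm²
ΣAx_c = (5250.00)(37.50) + (2450.00)(98.33) = 437791.67 mm³
ΣAy_c = (5250.00)(35.00) + (2450.00)(23.33) = 240916.67 mm³
x_c = 437791.67 / 7700.00 = 56.86 mm
y_c = 240916.67 / 7700.00 = 31.29 mm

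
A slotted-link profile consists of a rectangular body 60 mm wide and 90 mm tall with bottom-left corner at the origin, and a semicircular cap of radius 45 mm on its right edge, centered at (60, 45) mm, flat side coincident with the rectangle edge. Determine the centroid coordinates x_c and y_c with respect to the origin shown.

x_c = 48.20 mm, y_c = 45.00 mm

Part | A | x̄ᵢ | ȳᵢ | A·x̄ᵢ | A·ȳᵢ
rectangular body | 5400.00 | 30.00 | 45.00 | 162000.00 | 243000.00
semicircular end | 3180.86 | 79.10 | 45.00 | 251601.75 | 143138.82
Σ | 8580.86 |  |  | 413601.75 | 386138.82
x_c = 413601.75 / 8580.86 = 48.20 mm
y_c = 386138.82 / 8580.86 = 45.00 mm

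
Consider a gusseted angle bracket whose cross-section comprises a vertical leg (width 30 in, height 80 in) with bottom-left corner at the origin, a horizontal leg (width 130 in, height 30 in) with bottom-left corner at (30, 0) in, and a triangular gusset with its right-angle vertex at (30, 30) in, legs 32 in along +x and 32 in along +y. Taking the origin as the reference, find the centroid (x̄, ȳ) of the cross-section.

Part | A | x̄ᵢ | ȳᵢ | A·x̄ᵢ | A·ȳᵢ
vertical leg | 2400.00 | 15.00 | 40.00 | 36000.00 | 96000.00
horizontal leg | 3900.00 | 95.00 | 15.00 | 370500.00 | 58500.00
gusset | 512.00 | 40.67 | 40.67 | 20821.33 | 20821.33
Σ | 6812.00 |  |  | 427321.33 | 175321.33
x̄ = 427321.33 / 6812.00 = 62.73 in
ȳ = 175321.33 / 6812.00 = 25.74 in

x̄ = 62.73 in, ȳ = 25.74 in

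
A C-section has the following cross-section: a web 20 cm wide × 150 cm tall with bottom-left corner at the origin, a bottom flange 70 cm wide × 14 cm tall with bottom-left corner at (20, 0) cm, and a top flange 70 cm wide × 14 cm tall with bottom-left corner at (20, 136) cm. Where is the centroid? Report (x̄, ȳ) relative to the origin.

x̄ = 27.78 cm, ȳ = 75.00 cm

Part | A | x̄ᵢ | ȳᵢ | A·x̄ᵢ | A·ȳᵢ
web | 3000.00 | 10.00 | 75.00 | 30000.00 | 225000.00
bottom flange | 980.00 | 55.00 | 7.00 | 53900.00 | 6860.00
top flange | 980.00 | 55.00 | 143.00 | 53900.00 | 140140.00
Σ | 4960.00 |  |  | 137800.00 | 372000.00
x̄ = 137800.00 / 4960.00 = 27.78 cm
ȳ = 372000.00 / 4960.00 = 75.00 cm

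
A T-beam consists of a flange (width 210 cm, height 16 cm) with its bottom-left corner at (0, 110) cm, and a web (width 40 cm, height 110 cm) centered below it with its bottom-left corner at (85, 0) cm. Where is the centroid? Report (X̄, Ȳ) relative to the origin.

web: A = 40 × 110 = 4400.00, centroid at (105.00, 55.00).
flange: A = 210 × 16 = 3360.00, centroid at (105.00, 118.00).
ΣA = 7760.00 cm²
ΣAX̄ = (4400.00)(105.00) + (3360.00)(105.00) = 814800.00 cm³
ΣAȲ = (4400.00)(55.00) + (3360.00)(118.00) = 638480.00 cm³
X̄ = 814800.00 / 7760.00 = 105.00 cm
Ȳ = 638480.00 / 7760.00 = 82.28 cm

X̄ = 105.00 cm, Ȳ = 82.28 cm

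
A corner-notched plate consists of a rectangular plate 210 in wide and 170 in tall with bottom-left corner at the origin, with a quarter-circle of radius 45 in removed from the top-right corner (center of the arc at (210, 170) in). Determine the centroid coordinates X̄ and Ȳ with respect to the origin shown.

plate: A = 210 × 170 = 35700.00, centroid at (105.00, 85.00).
removed quarter-circle: A = −¼π·45² = -1590.43, centroid at (190.90, 150.90).
ΣA = 34109.57 in², ΣAX̄ = 3444884.43 in³, ΣAȲ = 2794501.68 in³.
X̄ = 3444884.43/34109.57 = 100.99 in; Ȳ = 2794501.68/34109.57 = 81.93 in.

X̄ = 100.99 in, Ȳ = 81.93 in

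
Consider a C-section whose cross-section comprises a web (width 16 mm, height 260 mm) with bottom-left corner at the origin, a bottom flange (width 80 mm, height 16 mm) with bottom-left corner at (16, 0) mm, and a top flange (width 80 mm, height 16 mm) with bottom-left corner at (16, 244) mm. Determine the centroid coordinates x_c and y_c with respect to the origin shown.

web: A = 16 × 260 = 4160.00, centroid at (8.00, 130.00).
bottom flange: A = 80 × 16 = 1280.00, centroid at (56.00, 8.00).
top flange: A = 80 × 16 = 1280.00, centroid at (56.00, 252.00).
ΣA = 6720.00 mm², ΣAx_c = 176640.00 mm³, ΣAy_c = 873600.00 mm³.
x_c = 176640.00/6720.00 = 26.29 mm; y_c = 873600.00/6720.00 = 130.00 mm.

x_c = 26.29 mm, y_c = 130.00 mm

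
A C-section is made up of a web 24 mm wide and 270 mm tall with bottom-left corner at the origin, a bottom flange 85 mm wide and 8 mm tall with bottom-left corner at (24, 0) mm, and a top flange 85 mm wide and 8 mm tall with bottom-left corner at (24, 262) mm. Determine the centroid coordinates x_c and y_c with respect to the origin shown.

web: A = 24 × 270 = 6480.00, centroid at (12.00, 135.00).
bottom flange: A = 85 × 8 = 680.00, centroid at (66.50, 4.00).
top flange: A = 85 × 8 = 680.00, centroid at (66.50, 266.00).
ΣA = 7840.00 mm²
ΣAx_c = (6480.00)(12.00) + (680.00)(66.50) + (680.00)(66.50) = 168200.00 mm³
ΣAy_c = (6480.00)(135.00) + (680.00)(4.00) + (680.00)(266.00) = 1058400.00 mm³
x_c = 168200.00 / 7840.00 = 21.45 mm
y_c = 1058400.00 / 7840.00 = 135.00 mm

x_c = 21.45 mm, y_c = 135.00 mm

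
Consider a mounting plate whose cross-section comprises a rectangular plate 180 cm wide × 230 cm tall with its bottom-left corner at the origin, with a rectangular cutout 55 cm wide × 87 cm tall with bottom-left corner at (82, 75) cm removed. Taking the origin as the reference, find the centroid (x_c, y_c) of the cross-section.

x_c = 87.45 cm, y_c = 114.54 cm

plate: A = 180 × 230 = 41400.00, centroid at (90.00, 115.00).
hole: A = −(55 × 87) = -4785.00, centroid at (109.50, 118.50).
ΣA = 36615.00 cm²
ΣAx_c = (41400.00)(90.00) + (-4785.00)(109.50) = 3202042.50 cm³
ΣAy_c = (41400.00)(115.00) + (-4785.00)(118.50) = 4193977.50 cm³
x_c = 3202042.50 / 36615.00 = 87.45 cm
y_c = 4193977.50 / 36615.00 = 114.54 cm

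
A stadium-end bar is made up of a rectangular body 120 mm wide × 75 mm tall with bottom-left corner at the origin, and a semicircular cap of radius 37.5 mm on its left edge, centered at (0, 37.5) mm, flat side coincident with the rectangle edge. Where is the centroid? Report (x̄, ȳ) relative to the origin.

rectangular body: A = 120 × 75 = 9000.00, centroid at (60.00, 37.50).
semicircular end: A = ½π·37.5² = 2208.93, centroid at (-15.92, 37.50).
ΣA = 11208.93 mm²
ΣAx̄ = (9000.00)(60.00) + (2208.93)(-15.92) = 504843.75 mm³
ΣAȳ = (9000.00)(37.50) + (2208.93)(37.50) = 420334.96 mm³
x̄ = 504843.75 / 11208.93 = 45.04 mm
ȳ = 420334.96 / 11208.93 = 37.50 mm

x̄ = 45.04 mm, ȳ = 37.50 mm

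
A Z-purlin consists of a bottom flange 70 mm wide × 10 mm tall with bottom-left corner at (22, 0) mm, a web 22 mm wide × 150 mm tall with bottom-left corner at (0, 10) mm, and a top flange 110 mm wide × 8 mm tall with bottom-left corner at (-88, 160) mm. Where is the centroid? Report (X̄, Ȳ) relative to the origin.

X̄ = 9.66 mm, Ȳ = 87.77 mm

Part | A | x̄ᵢ | ȳᵢ | A·x̄ᵢ | A·ȳᵢ
bottom flange | 700.00 | 57.00 | 5.00 | 39900.00 | 3500.00
web | 3300.00 | 11.00 | 85.00 | 36300.00 | 280500.00
top flange | 880.00 | -33.00 | 164.00 | -29040.00 | 144320.00
Σ | 4880.00 |  |  | 47160.00 | 428320.00
X̄ = 47160.00 / 4880.00 = 9.66 mm
Ȳ = 428320.00 / 4880.00 = 87.77 mm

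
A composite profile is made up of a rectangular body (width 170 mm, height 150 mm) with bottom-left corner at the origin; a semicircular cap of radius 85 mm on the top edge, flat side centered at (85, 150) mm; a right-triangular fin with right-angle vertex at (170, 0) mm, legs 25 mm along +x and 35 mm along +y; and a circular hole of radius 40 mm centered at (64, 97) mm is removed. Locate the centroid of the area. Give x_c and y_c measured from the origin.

rectangular body: A = 170 × 150 = 25500.00, centroid at (85.00, 75.00).
semicircular top: A = ½π·85² = 11349.00, centroid at (85.00, 186.08).
triangular fin: A = ½·25·35 = 437.50, centroid at (178.33, 11.67).
hole: A = −π·40² = -5026.55, centroid at (64.00, 97.00).
ΣA = 32259.96 mm², ΣAx_c = 2888487.04 mm³, ΣAy_c = 3541796.17 mm³.
x_c = 2888487.04/32259.96 = 89.54 mm; y_c = 3541796.17/32259.96 = 109.79 mm.

x_c = 89.54 mm, y_c = 109.79 mm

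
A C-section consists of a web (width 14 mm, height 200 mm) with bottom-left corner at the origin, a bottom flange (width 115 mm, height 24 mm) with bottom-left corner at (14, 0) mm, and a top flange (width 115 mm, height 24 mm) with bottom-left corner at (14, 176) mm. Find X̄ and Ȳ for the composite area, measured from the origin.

X̄ = 49.79 mm, Ȳ = 100.00 mm

web: A = 14 × 200 = 2800.00, centroid at (7.00, 100.00).
bottom flange: A = 115 × 24 = 2760.00, centroid at (71.50, 12.00).
top flange: A = 115 × 24 = 2760.00, centroid at (71.50, 188.00).
ΣA = 8320.00 mm²
ΣAX̄ = (2800.00)(7.00) + (2760.00)(71.50) + (2760.00)(71.50) = 414280.00 mm³
ΣAȲ = (2800.00)(100.00) + (2760.00)(12.00) + (2760.00)(188.00) = 832000.00 mm³
X̄ = 414280.00 / 8320.00 = 49.79 mm
Ȳ = 832000.00 / 8320.00 = 100.00 mm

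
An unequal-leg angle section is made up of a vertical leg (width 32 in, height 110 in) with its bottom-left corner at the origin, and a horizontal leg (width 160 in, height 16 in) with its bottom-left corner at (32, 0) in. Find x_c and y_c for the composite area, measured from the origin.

x_c = 56.42 in, y_c = 35.21 in

vertical leg: A = 32 × 110 = 3520.00, centroid at (16.00, 55.00).
horizontal leg: A = 160 × 16 = 2560.00, centroid at (112.00, 8.00).
ΣA = 6080.00 in², ΣAx_c = 343040.00 in³, ΣAy_c = 214080.00 in³.
x_c = 343040.00/6080.00 = 56.42 in; y_c = 214080.00/6080.00 = 35.21 in.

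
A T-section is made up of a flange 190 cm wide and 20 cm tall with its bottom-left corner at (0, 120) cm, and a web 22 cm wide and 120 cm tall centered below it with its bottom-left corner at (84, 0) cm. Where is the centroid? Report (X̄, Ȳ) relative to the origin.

X̄ = 95.00 cm, Ȳ = 101.30 cm

web: A = 22 × 120 = 2640.00, centroid at (95.00, 60.00).
flange: A = 190 × 20 = 3800.00, centroid at (95.00, 130.00).
ΣA = 6440.00 cm², ΣAX̄ = 611800.00 cm³, ΣAȲ = 652400.00 cm³.
X̄ = 611800.00/6440.00 = 95.00 cm; Ȳ = 652400.00/6440.00 = 101.30 cm.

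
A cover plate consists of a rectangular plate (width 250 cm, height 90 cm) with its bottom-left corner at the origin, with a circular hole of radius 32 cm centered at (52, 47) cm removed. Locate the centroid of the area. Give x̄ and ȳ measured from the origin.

x̄ = 137.18 cm, ȳ = 44.67 cm

plate: A = 250 × 90 = 22500.00, centroid at (125.00, 45.00).
hole: A = −π·32² = -3216.99, centroid at (52.00, 47.00).
ΣA = 19283.01 cm², ΣAx̄ = 2645216.47 cm³, ΣAȳ = 861301.43 cm³.
x̄ = 2645216.47/19283.01 = 137.18 cm; ȳ = 861301.43/19283.01 = 44.67 cm.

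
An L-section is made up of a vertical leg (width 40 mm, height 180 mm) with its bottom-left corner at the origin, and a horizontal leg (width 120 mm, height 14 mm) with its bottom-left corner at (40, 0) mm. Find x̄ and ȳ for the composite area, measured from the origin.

x̄ = 35.14 mm, ȳ = 74.30 mm

Part | A | x̄ᵢ | ȳᵢ | A·x̄ᵢ | A·ȳᵢ
vertical leg | 7200.00 | 20.00 | 90.00 | 144000.00 | 648000.00
horizontal leg | 1680.00 | 100.00 | 7.00 | 168000.00 | 11760.00
Σ | 8880.00 |  |  | 312000.00 | 659760.00
x̄ = 312000.00 / 8880.00 = 35.14 mm
ȳ = 659760.00 / 8880.00 = 74.30 mm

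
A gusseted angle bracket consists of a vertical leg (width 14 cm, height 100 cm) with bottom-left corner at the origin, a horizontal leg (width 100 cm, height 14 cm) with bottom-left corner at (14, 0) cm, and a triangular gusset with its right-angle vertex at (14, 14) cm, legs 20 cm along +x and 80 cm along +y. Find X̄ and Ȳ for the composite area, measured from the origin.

vertical leg: A = 14 × 100 = 1400.00, centroid at (7.00, 50.00).
horizontal leg: A = 100 × 14 = 1400.00, centroid at (64.00, 7.00).
gusset: A = ½·20·80 = 800.00, centroid at (20.67, 40.67).
ΣA = 3600.00 cm²
ΣAX̄ = (1400.00)(7.00) + (1400.00)(64.00) + (800.00)(20.67) = 115933.33 cm³
ΣAȲ = (1400.00)(50.00) + (1400.00)(7.00) + (800.00)(40.67) = 112333.33 cm³
X̄ = 115933.33 / 3600.00 = 32.20 cm
Ȳ = 112333.33 / 3600.00 = 31.20 cm

X̄ = 32.20 cm, Ȳ = 31.20 cm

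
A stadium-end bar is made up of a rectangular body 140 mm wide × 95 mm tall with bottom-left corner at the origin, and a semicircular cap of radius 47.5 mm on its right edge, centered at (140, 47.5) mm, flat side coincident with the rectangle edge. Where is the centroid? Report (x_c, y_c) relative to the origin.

rectangular body: A = 140 × 95 = 13300.00, centroid at (70.00, 47.50).
semicircular end: A = ½π·47.5² = 3544.11, centroid at (160.16, 47.50).
ΣA = 16844.11 mm², ΣAx_c = 1498623.21 mm³, ΣAy_c = 800095.19 mm³.
x_c = 1498623.21/16844.11 = 88.97 mm; y_c = 800095.19/16844.11 = 47.50 mm.

x_c = 88.97 mm, y_c = 47.50 mm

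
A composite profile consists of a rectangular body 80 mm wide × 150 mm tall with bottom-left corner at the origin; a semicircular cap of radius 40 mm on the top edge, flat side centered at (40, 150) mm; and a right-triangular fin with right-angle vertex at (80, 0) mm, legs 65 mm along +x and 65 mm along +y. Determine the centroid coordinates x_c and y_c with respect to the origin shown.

rectangular body: A = 80 × 150 = 12000.00, centroid at (40.00, 75.00).
semicircular top: A = ½π·40² = 2513.27, centroid at (40.00, 166.98).
triangular fin: A = ½·65·65 = 2112.50, centroid at (101.67, 21.67).
ΣA = 16625.77 mm²
ΣAx_c = (12000.00)(40.00) + (2513.27)(40.00) + (2112.50)(101.67) = 795301.80 mm³
ΣAy_c = (12000.00)(75.00) + (2513.27)(166.98) + (2112.50)(21.67) = 1365428.62 mm³
x_c = 795301.80 / 16625.77 = 47.84 mm
y_c = 1365428.62 / 16625.77 = 82.13 mm

x_c = 47.84 mm, y_c = 82.13 mm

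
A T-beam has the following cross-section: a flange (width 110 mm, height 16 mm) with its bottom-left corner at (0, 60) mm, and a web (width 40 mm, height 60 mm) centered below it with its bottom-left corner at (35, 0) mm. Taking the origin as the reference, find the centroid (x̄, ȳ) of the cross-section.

Part | A | x̄ᵢ | ȳᵢ | A·x̄ᵢ | A·ȳᵢ
web | 2400.00 | 55.00 | 30.00 | 132000.00 | 72000.00
flange | 1760.00 | 55.00 | 68.00 | 96800.00 | 119680.00
Σ | 4160.00 |  |  | 228800.00 | 191680.00
x̄ = 228800.00 / 4160.00 = 55.00 mm
ȳ = 191680.00 / 4160.00 = 46.08 mm

x̄ = 55.00 mm, ȳ = 46.08 mm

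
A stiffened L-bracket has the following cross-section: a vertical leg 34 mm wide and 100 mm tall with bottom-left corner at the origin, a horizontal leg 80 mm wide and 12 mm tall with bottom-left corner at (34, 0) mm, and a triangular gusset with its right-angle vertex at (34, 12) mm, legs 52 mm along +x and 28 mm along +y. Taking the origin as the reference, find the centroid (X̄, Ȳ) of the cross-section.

vertical leg: A = 34 × 100 = 3400.00, centroid at (17.00, 50.00).
horizontal leg: A = 80 × 12 = 960.00, centroid at (74.00, 6.00).
gusset: A = ½·52·28 = 728.00, centroid at (51.33, 21.33).
ΣA = 5088.00 mm², ΣAX̄ = 166210.67 mm³, ΣAȲ = 191290.67 mm³.
X̄ = 166210.67/5088.00 = 32.67 mm; Ȳ = 191290.67/5088.00 = 37.60 mm.

X̄ = 32.67 mm, Ȳ = 37.60 mm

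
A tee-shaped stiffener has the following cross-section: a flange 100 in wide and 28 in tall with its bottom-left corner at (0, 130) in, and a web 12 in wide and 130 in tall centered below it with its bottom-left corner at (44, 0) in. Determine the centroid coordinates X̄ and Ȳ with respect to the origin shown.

web: A = 12 × 130 = 1560.00, centroid at (50.00, 65.00).
flange: A = 100 × 28 = 2800.00, centroid at (50.00, 144.00).
ΣA = 4360.00 in²
ΣAX̄ = (1560.00)(50.00) + (2800.00)(50.00) = 218000.00 in³
ΣAȲ = (1560.00)(65.00) + (2800.00)(144.00) = 504600.00 in³
X̄ = 218000.00 / 4360.00 = 50.00 in
Ȳ = 504600.00 / 4360.00 = 115.73 in

X̄ = 50.00 in, Ȳ = 115.73 in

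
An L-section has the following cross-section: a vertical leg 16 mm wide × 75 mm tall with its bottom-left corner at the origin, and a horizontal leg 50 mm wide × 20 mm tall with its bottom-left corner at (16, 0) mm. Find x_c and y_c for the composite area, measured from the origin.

vertical leg: A = 16 × 75 = 1200.00, centroid at (8.00, 37.50).
horizontal leg: A = 50 × 20 = 1000.00, centroid at (41.00, 10.00).
ΣA = 2200.00 mm², ΣAx_c = 50600.00 mm³, ΣAy_c = 55000.00 mm³.
x_c = 50600.00/2200.00 = 23.00 mm; y_c = 55000.00/2200.00 = 25.00 mm.

x_c = 23.00 mm, y_c = 25.00 mm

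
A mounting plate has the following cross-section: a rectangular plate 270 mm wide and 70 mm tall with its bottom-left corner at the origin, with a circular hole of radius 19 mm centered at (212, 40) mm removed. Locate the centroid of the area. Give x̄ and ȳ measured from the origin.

plate: A = 270 × 70 = 18900.00, centroid at (135.00, 35.00).
hole: A = −π·19² = -1134.11, centroid at (212.00, 40.00).
ΣA = 17765.89 mm²
ΣAx̄ = (18900.00)(135.00) + (-1134.11)(212.00) = 2311067.63 mm³
ΣAȳ = (18900.00)(35.00) + (-1134.11)(40.00) = 616135.40 mm³
x̄ = 2311067.63 / 17765.89 = 130.08 mm
ȳ = 616135.40 / 17765.89 = 34.68 mm

x̄ = 130.08 mm, ȳ = 34.68 mm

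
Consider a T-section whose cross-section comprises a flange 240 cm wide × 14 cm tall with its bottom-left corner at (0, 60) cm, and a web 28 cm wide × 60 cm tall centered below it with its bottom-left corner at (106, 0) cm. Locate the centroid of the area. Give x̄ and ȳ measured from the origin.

x̄ = 120.00 cm, ȳ = 54.67 cm

web: A = 28 × 60 = 1680.00, centroid at (120.00, 30.00).
flange: A = 240 × 14 = 3360.00, centroid at (120.00, 67.00).
ΣA = 5040.00 cm²
ΣAx̄ = (1680.00)(120.00) + (3360.00)(120.00) = 604800.00 cm³
ΣAȳ = (1680.00)(30.00) + (3360.00)(67.00) = 275520.00 cm³
x̄ = 604800.00 / 5040.00 = 120.00 cm
ȳ = 275520.00 / 5040.00 = 54.67 cm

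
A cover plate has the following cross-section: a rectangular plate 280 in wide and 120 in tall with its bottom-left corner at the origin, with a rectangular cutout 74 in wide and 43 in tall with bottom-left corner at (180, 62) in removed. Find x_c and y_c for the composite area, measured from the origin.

x_c = 131.95 in, y_c = 57.54 in

Part | A | x̄ᵢ | ȳᵢ | A·x̄ᵢ | A·ȳᵢ
plate | 33600.00 | 140.00 | 60.00 | 4704000.00 | 2016000.00
hole | -3182.00 | 217.00 | 83.50 | -690494.00 | -265697.00
Σ | 30418.00 |  |  | 4013506.00 | 1750303.00
x_c = 4013506.00 / 30418.00 = 131.95 in
y_c = 1750303.00 / 30418.00 = 57.54 in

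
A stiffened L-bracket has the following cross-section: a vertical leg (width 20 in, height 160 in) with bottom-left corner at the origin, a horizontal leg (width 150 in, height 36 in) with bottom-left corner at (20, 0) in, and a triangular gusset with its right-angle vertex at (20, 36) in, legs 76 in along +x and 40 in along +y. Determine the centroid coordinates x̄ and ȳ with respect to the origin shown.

x̄ = 60.66 in, ȳ = 42.31 in

vertical leg: A = 20 × 160 = 3200.00, centroid at (10.00, 80.00).
horizontal leg: A = 150 × 36 = 5400.00, centroid at (95.00, 18.00).
gusset: A = ½·76·40 = 1520.00, centroid at (45.33, 49.33).
ΣA = 10120.00 in²
ΣAx̄ = (3200.00)(10.00) + (5400.00)(95.00) + (1520.00)(45.33) = 613906.67 in³
ΣAȳ = (3200.00)(80.00) + (5400.00)(18.00) + (1520.00)(49.33) = 428186.67 in³
x̄ = 613906.67 / 10120.00 = 60.66 in
ȳ = 428186.67 / 10120.00 = 42.31 in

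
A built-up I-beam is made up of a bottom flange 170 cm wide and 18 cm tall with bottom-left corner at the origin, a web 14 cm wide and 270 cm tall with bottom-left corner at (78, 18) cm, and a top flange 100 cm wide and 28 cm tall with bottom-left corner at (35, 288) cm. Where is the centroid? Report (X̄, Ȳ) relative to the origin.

X̄ = 85.00 cm, Ȳ = 150.57 cm

bottom flange: A = 170 × 18 = 3060.00, centroid at (85.00, 9.00).
web: A = 14 × 270 = 3780.00, centroid at (85.00, 153.00).
top flange: A = 100 × 28 = 2800.00, centroid at (85.00, 302.00).
ΣA = 9640.00 cm², ΣAX̄ = 819400.00 cm³, ΣAȲ = 1451480.00 cm³.
X̄ = 819400.00/9640.00 = 85.00 cm; Ȳ = 1451480.00/9640.00 = 150.57 cm.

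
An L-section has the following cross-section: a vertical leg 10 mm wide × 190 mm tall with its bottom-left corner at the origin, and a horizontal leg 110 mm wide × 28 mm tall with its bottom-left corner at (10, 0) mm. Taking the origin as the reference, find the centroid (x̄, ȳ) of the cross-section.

x̄ = 42.11 mm, ȳ = 44.90 mm

vertical leg: A = 10 × 190 = 1900.00, centroid at (5.00, 95.00).
horizontal leg: A = 110 × 28 = 3080.00, centroid at (65.00, 14.00).
ΣA = 4980.00 mm², ΣAx̄ = 209700.00 mm³, ΣAȳ = 223620.00 mm³.
x̄ = 209700.00/4980.00 = 42.11 mm; ȳ = 223620.00/4980.00 = 44.90 mm.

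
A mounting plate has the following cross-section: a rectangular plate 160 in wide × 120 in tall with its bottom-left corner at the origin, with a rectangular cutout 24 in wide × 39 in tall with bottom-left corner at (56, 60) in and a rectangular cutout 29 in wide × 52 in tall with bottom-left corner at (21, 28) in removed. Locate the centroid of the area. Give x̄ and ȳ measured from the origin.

x̄ = 84.68 in, ȳ = 59.45 in

plate: A = 160 × 120 = 19200.00, centroid at (80.00, 60.00).
hole 1: A = −(24 × 39) = -936.00, centroid at (68.00, 79.50).
hole 2: A = −(29 × 52) = -1508.00, centroid at (35.50, 54.00).
ΣA = 16756.00 in², ΣAx̄ = 1418818.00 in³, ΣAȳ = 996156.00 in³.
x̄ = 1418818.00/16756.00 = 84.68 in; ȳ = 996156.00/16756.00 = 59.45 in.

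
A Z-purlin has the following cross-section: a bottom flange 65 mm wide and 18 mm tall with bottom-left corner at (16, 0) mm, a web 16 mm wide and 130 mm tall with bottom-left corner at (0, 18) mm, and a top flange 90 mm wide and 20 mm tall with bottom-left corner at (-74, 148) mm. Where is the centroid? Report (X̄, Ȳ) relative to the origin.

X̄ = 4.20 mm, Ȳ = 92.59 mm

bottom flange: A = 65 × 18 = 1170.00, centroid at (48.50, 9.00).
web: A = 16 × 130 = 2080.00, centroid at (8.00, 83.00).
top flange: A = 90 × 20 = 1800.00, centroid at (-29.00, 158.00).
ΣA = 5050.00 mm², ΣAX̄ = 21185.00 mm³, ΣAȲ = 467570.00 mm³.
X̄ = 21185.00/5050.00 = 4.20 mm; Ȳ = 467570.00/5050.00 = 92.59 mm.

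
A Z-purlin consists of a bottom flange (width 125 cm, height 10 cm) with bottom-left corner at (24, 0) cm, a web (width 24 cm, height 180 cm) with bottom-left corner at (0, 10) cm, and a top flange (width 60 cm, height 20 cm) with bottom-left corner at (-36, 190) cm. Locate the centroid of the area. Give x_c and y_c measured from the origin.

bottom flange: A = 125 × 10 = 1250.00, centroid at (86.50, 5.00).
web: A = 24 × 180 = 4320.00, centroid at (12.00, 100.00).
top flange: A = 60 × 20 = 1200.00, centroid at (-6.00, 200.00).
ΣA = 6770.00 cm², ΣAx_c = 152765.00 cm³, ΣAy_c = 678250.00 cm³.
x_c = 152765.00/6770.00 = 22.56 cm; y_c = 678250.00/6770.00 = 100.18 cm.

x_c = 22.56 cm, y_c = 100.18 cm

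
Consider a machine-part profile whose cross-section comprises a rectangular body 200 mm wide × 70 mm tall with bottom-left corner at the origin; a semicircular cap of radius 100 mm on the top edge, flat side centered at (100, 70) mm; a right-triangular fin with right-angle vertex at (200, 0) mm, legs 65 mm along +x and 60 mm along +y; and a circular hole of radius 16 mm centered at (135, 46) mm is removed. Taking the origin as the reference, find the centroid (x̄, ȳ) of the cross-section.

x̄ = 106.78 mm, ȳ = 73.19 mm

rectangular body: A = 200 × 70 = 14000.00, centroid at (100.00, 35.00).
semicircular top: A = ½π·100² = 15707.96, centroid at (100.00, 112.44).
triangular fin: A = ½·65·60 = 1950.00, centroid at (221.67, 20.00).
hole: A = −π·16² = -804.25, centroid at (135.00, 46.00).
ΣA = 30853.72 mm²
ΣAx̄ = (14000.00)(100.00) + (15707.96)(100.00) + (1950.00)(221.67) + (-804.25)(135.00) = 3294472.88 mm³
ΣAȳ = (14000.00)(35.00) + (15707.96)(112.44) + (1950.00)(20.00) + (-804.25)(46.00) = 2258228.70 mm³
x̄ = 3294472.88 / 30853.72 = 106.78 mm
ȳ = 2258228.70 / 30853.72 = 73.19 mm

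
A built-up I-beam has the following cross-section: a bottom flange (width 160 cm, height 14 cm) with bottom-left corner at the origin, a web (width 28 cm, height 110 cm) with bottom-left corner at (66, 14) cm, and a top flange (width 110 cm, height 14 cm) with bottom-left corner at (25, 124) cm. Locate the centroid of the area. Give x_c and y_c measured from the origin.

x_c = 80.00 cm, y_c = 62.67 cm

bottom flange: A = 160 × 14 = 2240.00, centroid at (80.00, 7.00).
web: A = 28 × 110 = 3080.00, centroid at (80.00, 69.00).
top flange: A = 110 × 14 = 1540.00, centroid at (80.00, 131.00).
ΣA = 6860.00 cm²
ΣAx_c = (2240.00)(80.00) + (3080.00)(80.00) + (1540.00)(80.00) = 548800.00 cm³
ΣAy_c = (2240.00)(7.00) + (3080.00)(69.00) + (1540.00)(131.00) = 429940.00 cm³
x_c = 548800.00 / 6860.00 = 80.00 cm
y_c = 429940.00 / 6860.00 = 62.67 cm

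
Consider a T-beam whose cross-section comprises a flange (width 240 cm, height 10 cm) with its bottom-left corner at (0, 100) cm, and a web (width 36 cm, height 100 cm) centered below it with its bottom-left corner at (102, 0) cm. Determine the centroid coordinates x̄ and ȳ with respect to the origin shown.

x̄ = 120.00 cm, ȳ = 72.00 cm

web: A = 36 × 100 = 3600.00, centroid at (120.00, 50.00).
flange: A = 240 × 10 = 2400.00, centroid at (120.00, 105.00).
ΣA = 6000.00 cm², ΣAx̄ = 720000.00 cm³, ΣAȳ = 432000.00 cm³.
x̄ = 720000.00/6000.00 = 120.00 cm; ȳ = 432000.00/6000.00 = 72.00 cm.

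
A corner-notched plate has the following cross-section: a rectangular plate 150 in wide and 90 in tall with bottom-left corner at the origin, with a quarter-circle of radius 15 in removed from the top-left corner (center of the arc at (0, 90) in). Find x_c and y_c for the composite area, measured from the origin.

plate: A = 150 × 90 = 13500.00, centroid at (75.00, 45.00).
removed quarter-circle: A = −¼π·15² = -176.71, centroid at (6.37, 83.63).
ΣA = 13323.29 in², ΣAx_c = 1011375.00 in³, ΣAy_c = 592720.69 in³.
x_c = 1011375.00/13323.29 = 75.91 in; y_c = 592720.69/13323.29 = 44.49 in.

x_c = 75.91 in, y_c = 44.49 in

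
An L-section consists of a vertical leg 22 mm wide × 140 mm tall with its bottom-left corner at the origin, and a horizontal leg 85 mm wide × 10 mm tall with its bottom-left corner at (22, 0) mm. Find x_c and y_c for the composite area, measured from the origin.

vertical leg: A = 22 × 140 = 3080.00, centroid at (11.00, 70.00).
horizontal leg: A = 85 × 10 = 850.00, centroid at (64.50, 5.00).
ΣA = 3930.00 mm², ΣAx_c = 88705.00 mm³, ΣAy_c = 219850.00 mm³.
x_c = 88705.00/3930.00 = 22.57 mm; y_c = 219850.00/3930.00 = 55.94 mm.

x_c = 22.57 mm, y_c = 55.94 mm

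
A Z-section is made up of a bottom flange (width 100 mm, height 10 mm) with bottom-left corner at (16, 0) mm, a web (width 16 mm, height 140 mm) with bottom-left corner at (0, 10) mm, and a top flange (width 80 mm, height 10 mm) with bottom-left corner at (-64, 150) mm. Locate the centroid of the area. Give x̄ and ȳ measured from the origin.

x̄ = 16.02 mm, ȳ = 76.29 mm

Part | A | x̄ᵢ | ȳᵢ | A·x̄ᵢ | A·ȳᵢ
bottom flange | 1000.00 | 66.00 | 5.00 | 66000.00 | 5000.00
web | 2240.00 | 8.00 | 80.00 | 17920.00 | 179200.00
top flange | 800.00 | -24.00 | 155.00 | -19200.00 | 124000.00
Σ | 4040.00 |  |  | 64720.00 | 308200.00
x̄ = 64720.00 / 4040.00 = 16.02 mm
ȳ = 308200.00 / 4040.00 = 76.29 mm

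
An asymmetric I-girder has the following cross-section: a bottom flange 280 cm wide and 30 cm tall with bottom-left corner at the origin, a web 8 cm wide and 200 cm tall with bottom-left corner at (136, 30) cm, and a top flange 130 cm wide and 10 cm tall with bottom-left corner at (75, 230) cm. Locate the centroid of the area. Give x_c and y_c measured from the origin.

x_c = 140.00 cm, y_c = 56.59 cm

Part | A | x̄ᵢ | ȳᵢ | A·x̄ᵢ | A·ȳᵢ
bottom flange | 8400.00 | 140.00 | 15.00 | 1176000.00 | 126000.00
web | 1600.00 | 140.00 | 130.00 | 224000.00 | 208000.00
top flange | 1300.00 | 140.00 | 235.00 | 182000.00 | 305500.00
Σ | 11300.00 |  |  | 1582000.00 | 639500.00
x_c = 1582000.00 / 11300.00 = 140.00 cm
y_c = 639500.00 / 11300.00 = 56.59 cm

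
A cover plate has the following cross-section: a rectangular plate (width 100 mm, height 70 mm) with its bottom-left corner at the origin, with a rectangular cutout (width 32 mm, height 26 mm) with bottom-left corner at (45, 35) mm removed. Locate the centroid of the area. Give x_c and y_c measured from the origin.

x_c = 48.52 mm, y_c = 33.25 mm

plate: A = 100 × 70 = 7000.00, centroid at (50.00, 35.00).
hole: A = −(32 × 26) = -832.00, centroid at (61.00, 48.00).
ΣA = 6168.00 mm²
ΣAx_c = (7000.00)(50.00) + (-832.00)(61.00) = 299248.00 mm³
ΣAy_c = (7000.00)(35.00) + (-832.00)(48.00) = 205064.00 mm³
x_c = 299248.00 / 6168.00 = 48.52 mm
y_c = 205064.00 / 6168.00 = 33.25 mm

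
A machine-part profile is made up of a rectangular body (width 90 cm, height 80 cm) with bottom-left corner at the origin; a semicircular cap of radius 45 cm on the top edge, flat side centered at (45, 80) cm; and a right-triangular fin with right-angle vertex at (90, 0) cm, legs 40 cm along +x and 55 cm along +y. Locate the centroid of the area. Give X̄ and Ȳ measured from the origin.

rectangular body: A = 90 × 80 = 7200.00, centroid at (45.00, 40.00).
semicircular top: A = ½π·45² = 3180.86, centroid at (45.00, 99.10).
triangular fin: A = ½·40·55 = 1100.00, centroid at (103.33, 18.33).
ΣA = 11480.86 cm², ΣAX̄ = 580805.48 cm³, ΣAȲ = 623385.67 cm³.
X̄ = 580805.48/11480.86 = 50.59 cm; Ȳ = 623385.67/11480.86 = 54.30 cm.

X̄ = 50.59 cm, Ȳ = 54.30 cm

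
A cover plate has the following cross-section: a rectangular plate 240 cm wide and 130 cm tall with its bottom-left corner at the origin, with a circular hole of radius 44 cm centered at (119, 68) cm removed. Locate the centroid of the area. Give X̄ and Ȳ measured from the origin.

X̄ = 120.24 cm, Ȳ = 64.27 cm

plate: A = 240 × 130 = 31200.00, centroid at (120.00, 65.00).
hole: A = −π·44² = -6082.12, centroid at (119.00, 68.00).
ΣA = 25117.88 cm²
ΣAX̄ = (31200.00)(120.00) + (-6082.12)(119.00) = 3020227.32 cm³
ΣAȲ = (31200.00)(65.00) + (-6082.12)(68.00) = 1614415.61 cm³
X̄ = 3020227.32 / 25117.88 = 120.24 cm
Ȳ = 1614415.61 / 25117.88 = 64.27 cm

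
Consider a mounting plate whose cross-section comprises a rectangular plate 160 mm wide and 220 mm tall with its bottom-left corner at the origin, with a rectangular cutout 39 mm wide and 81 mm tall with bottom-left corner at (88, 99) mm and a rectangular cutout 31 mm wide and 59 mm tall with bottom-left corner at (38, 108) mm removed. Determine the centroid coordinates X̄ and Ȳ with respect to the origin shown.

X̄ = 78.73 mm, Ȳ = 105.25 mm

Part | A | x̄ᵢ | ȳᵢ | A·x̄ᵢ | A·ȳᵢ
plate | 35200.00 | 80.00 | 110.00 | 2816000.00 | 3872000.00
hole 1 | -3159.00 | 107.50 | 139.50 | -339592.50 | -440680.50
hole 2 | -1829.00 | 53.50 | 137.50 | -97851.50 | -251487.50
Σ | 30212.00 |  |  | 2378556.00 | 3179832.00
X̄ = 2378556.00 / 30212.00 = 78.73 mm
Ȳ = 3179832.00 / 30212.00 = 105.25 mm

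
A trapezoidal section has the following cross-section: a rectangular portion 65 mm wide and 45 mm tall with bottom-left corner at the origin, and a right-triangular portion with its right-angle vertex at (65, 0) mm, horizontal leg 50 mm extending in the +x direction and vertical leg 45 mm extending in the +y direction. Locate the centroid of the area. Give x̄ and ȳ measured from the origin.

x̄ = 46.16 mm, ȳ = 20.42 mm

rectangular portion: A = 65 × 45 = 2925.00, centroid at (32.50, 22.50).
triangular portion: A = ½·50·45 = 1125.00, centroid at (81.67, 15.00).
ΣA = 4050.00 mm²
ΣAx̄ = (2925.00)(32.50) + (1125.00)(81.67) = 186937.50 mm³
ΣAȳ = (2925.00)(22.50) + (1125.00)(15.00) = 82687.50 mm³
x̄ = 186937.50 / 4050.00 = 46.16 mm
ȳ = 82687.50 / 4050.00 = 20.42 mm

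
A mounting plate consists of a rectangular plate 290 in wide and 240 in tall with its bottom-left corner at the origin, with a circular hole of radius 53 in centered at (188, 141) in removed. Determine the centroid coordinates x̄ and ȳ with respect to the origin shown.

plate: A = 290 × 240 = 69600.00, centroid at (145.00, 120.00).
hole: A = −π·53² = -8824.73, centroid at (188.00, 141.00).
ΣA = 60775.27 in², ΣAx̄ = 8432950.05 in³, ΣAȳ = 7107712.54 in³.
x̄ = 8432950.05/60775.27 = 138.76 in; ȳ = 7107712.54/60775.27 = 116.95 in.

x̄ = 138.76 in, ȳ = 116.95 in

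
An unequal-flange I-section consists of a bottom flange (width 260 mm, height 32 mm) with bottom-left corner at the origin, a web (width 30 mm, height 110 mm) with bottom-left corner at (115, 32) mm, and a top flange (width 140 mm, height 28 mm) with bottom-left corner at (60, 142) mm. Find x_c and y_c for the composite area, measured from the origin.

x_c = 130.00 mm, y_c = 66.39 mm

Part | A | x̄ᵢ | ȳᵢ | A·x̄ᵢ | A·ȳᵢ
bottom flange | 8320.00 | 130.00 | 16.00 | 1081600.00 | 133120.00
web | 3300.00 | 130.00 | 87.00 | 429000.00 | 287100.00
top flange | 3920.00 | 130.00 | 156.00 | 509600.00 | 611520.00
Σ | 15540.00 |  |  | 2020200.00 | 1031740.00
x_c = 2020200.00 / 15540.00 = 130.00 mm
y_c = 1031740.00 / 15540.00 = 66.39 mm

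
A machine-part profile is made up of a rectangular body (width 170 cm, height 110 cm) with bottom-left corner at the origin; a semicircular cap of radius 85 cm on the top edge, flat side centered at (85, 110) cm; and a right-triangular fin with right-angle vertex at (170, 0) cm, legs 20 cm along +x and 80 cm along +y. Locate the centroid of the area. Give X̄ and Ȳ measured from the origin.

X̄ = 87.38 cm, Ȳ = 87.77 cm

Part | A | x̄ᵢ | ȳᵢ | A·x̄ᵢ | A·ȳᵢ
rectangular body | 18700.00 | 85.00 | 55.00 | 1589500.00 | 1028500.00
semicircular top | 11349.00 | 85.00 | 146.08 | 964665.29 | 1657807.05
triangular fin | 800.00 | 176.67 | 26.67 | 141333.33 | 21333.33
Σ | 30849.00 |  |  | 2695498.63 | 2707640.38
X̄ = 2695498.63 / 30849.00 = 87.38 cm
Ȳ = 2707640.38 / 30849.00 = 87.77 cm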